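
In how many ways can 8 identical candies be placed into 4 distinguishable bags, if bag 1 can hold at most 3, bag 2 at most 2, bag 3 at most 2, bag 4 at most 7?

Without the upper bounds there are C(11,3) = 165 ways to split 8 among 4 bags.
Subtract solutions that violate a single cap (substitute x_i' = x_i − (cap_i+1)): x_1 ≥ 4 gives C(7,3) = 35; x_2 ≥ 3 gives C(8,3) = 56; x_3 ≥ 3 gives C(8,3) = 56; x_4 ≥ 8 gives C(3,3) = 1. Together 148.
Add back pairs where two caps are both exceeded: 4 + 4 + 0 + 10 + 0 + 0 = 18.
By inclusion–exclusion the count is 165 − 148 + 18 = 35.

35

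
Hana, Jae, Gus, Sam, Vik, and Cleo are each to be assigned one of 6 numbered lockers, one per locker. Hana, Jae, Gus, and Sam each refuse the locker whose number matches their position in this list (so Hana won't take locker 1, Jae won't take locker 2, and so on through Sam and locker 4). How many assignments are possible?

Let Aᵢ (for 1 ≤ i ≤ 4) be the placements that put person i in their forbidden locker. Any j of these fix j positions, leaving (6−j)! ways to fill the rest, and there are C(4,j) ways to pick which j.
By inclusion–exclusion, the number of valid placements is Σ_{j=0}^{4} (−1)^j C(4,j)·(6−j)!.
Computing: 720 − 480 + 144 − 24 + 2 = 362.

362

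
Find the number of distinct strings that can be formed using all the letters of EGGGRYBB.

EGGGRYBB has 8 letters with B appearing twice and G appearing 3 times.
The number of distinct arrangements is 8!/(3!·2!) = 40320/12 = 3360.

3360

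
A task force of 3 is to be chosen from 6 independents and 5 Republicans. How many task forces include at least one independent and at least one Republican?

Total 3-person selections from all 11: C(11,3) = 165.
Subtract selections that omit an entire group: no independents → C(5,3) = 10; no Republicans → C(6,3) = 20.
Both groups omitted at once is impossible, so 165 − 30 = 135.

135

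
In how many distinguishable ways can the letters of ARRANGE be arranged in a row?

The 7 letters of ARRANGE have repeats: A appearing twice and R appearing twice.
So there are 7! / (2!·2!) = 1260 distinguishable arrangements.

1260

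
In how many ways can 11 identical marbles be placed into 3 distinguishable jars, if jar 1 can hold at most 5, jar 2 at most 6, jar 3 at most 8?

Without the upper bounds there are C(13,2) = 78 ways to split 11 among 3 jars.
Subtract solutions that violate a single cap (substitute x_i' = x_i − (cap_i+1)): x_1 ≥ 6 gives C(7,2) = 21; x_2 ≥ 7 gives C(6,2) = 15; x_3 ≥ 9 gives C(4,2) = 6. Together 42.
No two caps can be exceeded simultaneously, so the pair terms are all 0.
By inclusion–exclusion the count is 78 − 42 + 0 = 36.

36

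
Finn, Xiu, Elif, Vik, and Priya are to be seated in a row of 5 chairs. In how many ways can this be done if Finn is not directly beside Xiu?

72

Of the 5! = 120 arrangements, those with Finn and Xiu adjacent number 2 × 4! = 48 (treat the pair as a block with 2 internal orders).
Complementary counting: 120 − 48 = 72.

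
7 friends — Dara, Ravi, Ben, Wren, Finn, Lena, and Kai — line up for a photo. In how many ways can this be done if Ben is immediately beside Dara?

1440

Treat {Ben, Dara} as a single unit. There are 6 units to order, and the pair itself can be ordered 2 ways.
That gives 2 × 6! = 2 × 720 = 1440.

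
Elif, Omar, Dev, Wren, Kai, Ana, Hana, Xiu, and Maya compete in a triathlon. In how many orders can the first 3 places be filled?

There are 9 choices for 1st place, 8 for 2nd, and 7 for 3rd.
That gives 9 × 8 × 7 = 504.

504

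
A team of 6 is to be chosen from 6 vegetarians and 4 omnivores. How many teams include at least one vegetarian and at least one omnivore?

With no constraint there are C(10,6) = 210 possible selections.
Subtract selections that omit an entire group: no vegetarians → C(4,6) = 0; no omnivores → C(6,6) = 1.
Both groups omitted at once is impossible, so 210 − 1 = 209.

209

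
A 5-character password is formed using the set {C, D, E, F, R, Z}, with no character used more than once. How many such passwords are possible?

This is a permutation of 5 out of 6: P(6,5) = 6!/1!.
6 × 5 × 4 × 3 × 2 = 720.

720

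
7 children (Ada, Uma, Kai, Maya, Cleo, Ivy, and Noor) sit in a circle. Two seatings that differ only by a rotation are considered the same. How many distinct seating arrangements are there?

Seat Ada anywhere (absorbing the rotational symmetry), then permute the other 6: (6)! = 720.

720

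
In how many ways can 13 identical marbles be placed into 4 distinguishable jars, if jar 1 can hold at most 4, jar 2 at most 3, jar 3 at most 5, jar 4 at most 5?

34

By stars and bars, unrestricted non-negative solutions to x_1+…+x_4 = 13 number C(13+3,3) = 560.
Subtract solutions that violate a single cap (substitute x_i' = x_i − (cap_i+1)): x_1 ≥ 5 gives C(11,3) = 165; x_2 ≥ 4 gives C(12,3) = 220; x_3 ≥ 6 gives C(10,3) = 120; x_4 ≥ 6 gives C(10,3) = 120. Together 625.
Add back pairs where two caps are both exceeded: 35 + 10 + 10 + 20 + 20 + 4 = 99.
By inclusion–exclusion the count is 560 − 625 + 99 = 34.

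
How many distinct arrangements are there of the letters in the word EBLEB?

30

Letter multiplicities in EBLEB: B×2, E×2, L×1.
The number of distinct arrangements is 5!/(2!·2!) = 120/4 = 30.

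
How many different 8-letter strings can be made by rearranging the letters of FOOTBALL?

Letter multiplicities in FOOTBALL: A×1, B×1, F×1, L×2, O×2, T×1.
The number of distinct arrangements is 8!/(2!·2!) = 40320/4 = 10080.

10080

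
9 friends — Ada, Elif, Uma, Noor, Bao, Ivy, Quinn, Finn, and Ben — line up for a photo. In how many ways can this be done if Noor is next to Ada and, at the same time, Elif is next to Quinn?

Treat {Noor,Ada} as one block (2 orders) and {Elif,Quinn} as another (2 orders).
That leaves 7 units to arrange: 2 × 2 × 7! = 4 × 5040 = 20160.

20160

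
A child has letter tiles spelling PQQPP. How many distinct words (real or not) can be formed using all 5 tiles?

Letter multiplicities in PQQPP: P×3, Q×2.
The number of distinct arrangements is 5!/(3!·2!) = 120/12 = 10.

10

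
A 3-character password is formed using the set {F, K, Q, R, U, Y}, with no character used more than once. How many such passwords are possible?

120

Choose and order 3 of the 6 symbols: the first character has 6 options, the next 5, then 4.
That product is 6 × 5 × 4 = 120.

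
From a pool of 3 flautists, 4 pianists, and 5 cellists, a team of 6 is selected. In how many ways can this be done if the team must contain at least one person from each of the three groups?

805

Unrestricted: C(12,6) = 924 ways to pick any 6 of the 12.
Subtract selections that omit an entire group: no flautists → C(9,6) = 84; no pianists → C(8,6) = 28; no cellists → C(7,6) = 7.
Add back selections omitting two groups (i.e. drawn from a single group): C(3,6) + C(4,6) + C(5,6) = 0.
By inclusion–exclusion: 924 − 119 + 0 = 805.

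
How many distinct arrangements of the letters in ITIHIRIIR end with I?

Fix I in the last position and arrange the remaining 8 letters.
Those 8 letters have I appearing 4 times and R appearing twice, giving (8)!/(4!·2!) = 840.

840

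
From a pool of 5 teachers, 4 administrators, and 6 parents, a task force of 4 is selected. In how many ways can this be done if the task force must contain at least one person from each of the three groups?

720

Total 4-person selections from all 15: C(15,4) = 1365.
Selections missing a whole group: no teachers → C(10,4) = 210; no administrators → C(11,4) = 330; no parents → C(9,4) = 126.
Add back selections omitting two groups (i.e. drawn from a single group): C(5,4) + C(4,4) + C(6,4) = 21.
By inclusion–exclusion: 1365 − 666 + 21 = 720.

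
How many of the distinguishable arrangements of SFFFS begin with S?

Fix S in the first position and arrange the remaining 4 letters.
Those 4 letters have F appearing 3 times, giving (4)!/(3!) = 4.

4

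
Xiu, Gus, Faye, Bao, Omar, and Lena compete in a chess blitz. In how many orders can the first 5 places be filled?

720

This is an ordered selection of 5 from 6: P(6,5).
That gives 6 × 5 × 4 × 3 × 2 = 720.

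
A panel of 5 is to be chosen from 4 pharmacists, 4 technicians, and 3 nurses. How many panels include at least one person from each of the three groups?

Total 5-person selections from all 11: C(11,5) = 462.
Selections missing a whole group: no pharmacists → C(7,5) = 21; no technicians → C(7,5) = 21; no nurses → C(8,5) = 56.
Add back selections omitting two groups (i.e. drawn from a single group): C(4,5) + C(4,5) + C(3,5) = 0.
By inclusion–exclusion: 462 − 98 + 0 = 364.

364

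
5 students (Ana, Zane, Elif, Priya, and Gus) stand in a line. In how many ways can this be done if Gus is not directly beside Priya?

72

There are 5! = 120 arrangements in all. If Gus and Priya are adjacent, merging them into one block gives 2·(4)! = 48 arrangements.
Complementary counting: 120 − 48 = 72.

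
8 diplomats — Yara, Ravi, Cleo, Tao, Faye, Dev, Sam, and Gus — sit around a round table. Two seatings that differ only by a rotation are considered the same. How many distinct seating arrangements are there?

5040

Around a circle, 8 distinct people have 8!/8 = (7)! = 5040 rotationally distinct seatings.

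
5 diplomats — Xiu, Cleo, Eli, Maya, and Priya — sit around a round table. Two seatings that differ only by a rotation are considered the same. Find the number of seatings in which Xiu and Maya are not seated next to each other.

12

All circular seatings of 5 people number (4)! = 24.
Those with Xiu next to Maya: fuse the pair into one unit and seat 4 units around a circle — 2·(3)! = 12.
Subtracting, 24 − 12 = 12.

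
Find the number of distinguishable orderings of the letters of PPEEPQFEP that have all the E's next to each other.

Treat the 3 copies of E as a single block. The multiset to arrange is then {EEE, F, P, P, P, P, Q}, 7 items in all.
That gives (7)!/(4!) = 210 arrangements.

210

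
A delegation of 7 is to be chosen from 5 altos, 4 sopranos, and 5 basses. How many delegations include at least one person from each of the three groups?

Unrestricted: C(14,7) = 3432 ways to pick any 7 of the 14.
Subtract selections that omit an entire group: no altos → C(9,7) = 36; no sopranos → C(10,7) = 120; no basses → C(9,7) = 36.
Add back selections omitting two groups (i.e. drawn from a single group): C(5,7) + C(4,7) + C(5,7) = 0.
By inclusion–exclusion: 3432 − 192 + 0 = 3240.

3240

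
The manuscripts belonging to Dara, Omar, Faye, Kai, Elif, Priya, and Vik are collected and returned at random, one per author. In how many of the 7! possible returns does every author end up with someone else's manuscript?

1854

This is the derangement count D_7: permutations of 7 items with no fixed point.
By inclusion–exclusion this is Σ_{j=0}^{7} (−1)^j C(7,j)·(7−j)!.
Computing: 5040 − 5040 + 2520 − 840 + 210 − 42 + 7 − 1 = 1854.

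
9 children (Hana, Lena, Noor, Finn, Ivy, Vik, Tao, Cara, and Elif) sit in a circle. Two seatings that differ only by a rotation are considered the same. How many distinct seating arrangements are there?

40320

Seat Hana anywhere (absorbing the rotational symmetry), then permute the other 8: (8)! = 40320.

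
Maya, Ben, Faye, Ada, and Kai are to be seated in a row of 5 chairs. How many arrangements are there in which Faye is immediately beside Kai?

Glue Faye and Kai into one block (2 internal orders), leaving 4 units to arrange in a row.
That gives 2 × 4! = 2 × 24 = 48.

48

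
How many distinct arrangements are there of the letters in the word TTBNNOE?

Letter multiplicities in TTBNNOE: B×1, E×1, N×2, O×1, T×2.
Dividing 7! = 5040 by 2!·2! = 4 for the repeated letters gives 1260.

1260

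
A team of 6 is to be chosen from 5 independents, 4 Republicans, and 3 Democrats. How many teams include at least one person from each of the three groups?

Unrestricted: C(12,6) = 924 ways to pick any 6 of the 12.
Selections missing a whole group: no independents → C(7,6) = 7; no Republicans → C(8,6) = 28; no Democrats → C(9,6) = 84.
Add back selections omitting two groups (i.e. drawn from a single group): C(5,6) + C(4,6) + C(3,6) = 0.
By inclusion–exclusion: 924 − 119 + 0 = 805.

805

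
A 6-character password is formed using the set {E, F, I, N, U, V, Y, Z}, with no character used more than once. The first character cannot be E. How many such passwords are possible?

17640

The first character has 8−1 = 7 choices (anything except E).
The remaining 5 characters are filled from the other 7 symbols without repetition: 7 × 6 × 5 × 4 × 3 = 2520.
Total: 7 × 2520 = 17640.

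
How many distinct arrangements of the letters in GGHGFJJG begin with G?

420

Fix G in the first position and arrange the remaining 7 letters.
Those 7 letters have G appearing 3 times and J appearing twice, giving (7)!/(3!·2!) = 420.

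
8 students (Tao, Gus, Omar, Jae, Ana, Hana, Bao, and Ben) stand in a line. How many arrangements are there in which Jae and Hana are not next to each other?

30240

Of the 8! = 40320 arrangements, those with Jae and Hana adjacent number 2 × 7! = 10080 (treat the pair as a block with 2 internal orders).
So 40320 − 10080 = 30240 arrangements keep them apart.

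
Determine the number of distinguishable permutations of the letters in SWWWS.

The 5 letters of SWWWS have repeats: S appearing twice and W appearing 3 times.
Dividing 5! = 120 by 3!·2! = 12 for the repeated letters gives 10.

10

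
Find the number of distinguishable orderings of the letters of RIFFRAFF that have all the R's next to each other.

210

Treat the 2 copies of R as a single block. The multiset to arrange is then {RR, A, F, F, F, F, I}, 7 items in all.
That gives (7)!/(4!) = 210 arrangements.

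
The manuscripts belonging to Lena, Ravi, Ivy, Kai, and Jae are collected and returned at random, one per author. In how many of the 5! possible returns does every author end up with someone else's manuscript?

44

This is the derangement count D_5: permutations of 5 items with no fixed point.
By inclusion–exclusion this is Σ_{j=0}^{5} (−1)^j C(5,j)·(5−j)!.
Computing: 120 − 120 + 60 − 20 + 5 − 1 = 44.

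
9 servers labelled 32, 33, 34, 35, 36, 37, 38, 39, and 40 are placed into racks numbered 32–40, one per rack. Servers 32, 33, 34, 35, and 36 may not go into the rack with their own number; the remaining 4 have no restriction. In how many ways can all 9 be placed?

Let Aᵢ (for 32 ≤ i ≤ 36) be the placements that put server i in its forbidden rack. Any j of these fix j positions, leaving (9−j)! ways to fill the rest, and there are C(5,j) ways to pick which j.
By inclusion–exclusion, the number of valid placements is Σ_{j=0}^{5} (−1)^j C(5,j)·(9−j)!.
Computing: 362880 − 201600 + 50400 − 7200 + 600 − 24 = 205056.

205056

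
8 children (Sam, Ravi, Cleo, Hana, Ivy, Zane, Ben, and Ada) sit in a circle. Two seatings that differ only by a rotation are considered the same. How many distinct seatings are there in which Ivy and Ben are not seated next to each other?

Without the restriction there are (7)! = 5040 seatings.
Seatings with Ivy beside Ben: treat them as a block with 2 internal orders, giving 2 × (6)! = 1440.
Subtracting, 5040 − 1440 = 3600.

3600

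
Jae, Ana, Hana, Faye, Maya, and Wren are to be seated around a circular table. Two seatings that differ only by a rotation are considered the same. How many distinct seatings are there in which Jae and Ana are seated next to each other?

48

Glue Jae and Ana into a block (2 internal orders). Seating 5 units around a circle gives (4)! arrangements.
So 2 × (4)! = 2 × 24 = 48.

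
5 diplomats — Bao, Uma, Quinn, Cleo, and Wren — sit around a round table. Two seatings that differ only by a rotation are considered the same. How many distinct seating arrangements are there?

Around a circle, 5 distinct people have 5!/5 = (4)! = 24 rotationally distinct seatings.

24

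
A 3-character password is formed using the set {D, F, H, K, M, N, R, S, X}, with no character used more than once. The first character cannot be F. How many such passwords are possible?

448

The first character has 9−1 = 8 choices (anything except F).
The remaining 2 characters are filled from the other 8 symbols without repetition: 8 × 7 = 56.
Total: 8 × 56 = 448.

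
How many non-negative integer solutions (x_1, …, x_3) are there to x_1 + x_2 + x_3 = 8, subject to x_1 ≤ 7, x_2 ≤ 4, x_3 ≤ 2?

14

Ignoring the caps, the number of non-negative solutions to x_1+…+x_3 = 8 is C(10,2) = 45.
Subtract solutions that violate a single cap (substitute x_i' = x_i − (cap_i+1)): x_1 ≥ 8 gives C(2,2) = 1; x_2 ≥ 5 gives C(5,2) = 10; x_3 ≥ 3 gives C(7,2) = 21. Together 32.
Add back pairs where two caps are both exceeded: 0 + 0 + 1 = 1.
By inclusion–exclusion the count is 45 − 32 + 1 = 14.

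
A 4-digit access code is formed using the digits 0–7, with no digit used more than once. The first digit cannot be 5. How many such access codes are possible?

The first digit has 8−1 = 7 choices (anything except 5).
The remaining 3 digits are filled from the other 7 symbols without repetition: 7 × 6 × 5 = 210.
Total: 7 × 210 = 1470.

1470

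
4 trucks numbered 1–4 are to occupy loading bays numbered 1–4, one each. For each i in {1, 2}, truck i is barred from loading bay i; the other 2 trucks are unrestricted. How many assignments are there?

Let Aᵢ (for i ∈ {1, 2}) be the placements that put truck i in its forbidden loading bay. Any j of these fix j positions, leaving (4−j)! ways to fill the rest, and there are C(2,j) ways to pick which j.
By inclusion–exclusion, the number of valid placements is Σ_{j=0}^{2} (−1)^j C(2,j)·(4−j)!.
Computing: 24 − 12 + 2 = 14.

14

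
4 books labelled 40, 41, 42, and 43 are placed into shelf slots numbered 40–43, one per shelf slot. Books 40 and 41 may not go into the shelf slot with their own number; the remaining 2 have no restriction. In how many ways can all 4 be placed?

14

Let Aᵢ (for i ∈ {40, 41}) be the placements that put book i in its forbidden shelf slot. Any j of these fix j positions, leaving (4−j)! ways to fill the rest, and there are C(2,j) ways to pick which j.
By inclusion–exclusion, the number of valid placements is Σ_{j=0}^{2} (−1)^j C(2,j)·(4−j)!.
Computing: 24 − 12 + 2 = 14.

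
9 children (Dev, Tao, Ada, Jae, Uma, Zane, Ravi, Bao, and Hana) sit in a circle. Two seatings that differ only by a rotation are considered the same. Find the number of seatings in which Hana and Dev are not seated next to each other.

All circular seatings of 9 people number (8)! = 40320.
Seatings with Hana beside Dev: treat them as a block with 2 internal orders, giving 2 × (7)! = 10080.
Subtracting, 40320 − 10080 = 30240.

30240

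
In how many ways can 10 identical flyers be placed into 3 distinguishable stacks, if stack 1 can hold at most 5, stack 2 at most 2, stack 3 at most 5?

Ignoring the caps, the number of non-negative solutions to x_1+…+x_3 = 10 is C(12,2) = 66.
Subtract solutions that violate a single cap (substitute x_i' = x_i − (cap_i+1)): x_1 ≥ 6 gives C(6,2) = 15; x_2 ≥ 3 gives C(9,2) = 36; x_3 ≥ 6 gives C(6,2) = 15. Together 66.
Add back pairs where two caps are both exceeded: 3 + 0 + 3 = 6.
By inclusion–exclusion the count is 66 − 66 + 6 = 6.

6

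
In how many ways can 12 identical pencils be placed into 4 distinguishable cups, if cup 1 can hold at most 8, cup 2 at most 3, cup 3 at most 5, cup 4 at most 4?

Without the upper bounds there are C(15,3) = 455 ways to split 12 among 4 cups.
Subtract solutions that violate a single cap (substitute x_i' = x_i − (cap_i+1)): x_1 ≥ 9 gives C(6,3) = 20; x_2 ≥ 4 gives C(11,3) = 165; x_3 ≥ 6 gives C(9,3) = 84; x_4 ≥ 5 gives C(10,3) = 120. Together 389.
Add back pairs where two caps are both exceeded: 0 + 0 + 0 + 10 + 20 + 4 = 34.
By inclusion–exclusion the count is 455 − 389 + 34 = 100.

100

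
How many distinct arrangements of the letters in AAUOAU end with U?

Fix U in the last position and arrange the remaining 5 letters.
Those 5 letters have A appearing 3 times, giving (5)!/(3!) = 20.

20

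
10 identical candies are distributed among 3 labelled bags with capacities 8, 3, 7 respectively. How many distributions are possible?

Ignoring the caps, the number of non-negative solutions to x_1+…+x_3 = 10 is C(12,2) = 66.
Subtract solutions that violate a single cap (substitute x_i' = x_i − (cap_i+1)): x_1 ≥ 9 gives C(3,2) = 3; x_2 ≥ 4 gives C(8,2) = 28; x_3 ≥ 8 gives C(4,2) = 6. Together 37.
No two caps can be exceeded simultaneously, so the pair terms are all 0.
By inclusion–exclusion the count is 66 − 37 + 0 = 29.

29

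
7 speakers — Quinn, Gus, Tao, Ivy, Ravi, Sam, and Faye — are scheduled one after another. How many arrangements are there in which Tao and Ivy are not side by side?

3600

Of the 7! = 5040 arrangements, those with Tao and Ivy adjacent number 2 × 6! = 1440 (treat the pair as a block with 2 internal orders).
So 5040 − 1440 = 3600 arrangements keep them apart.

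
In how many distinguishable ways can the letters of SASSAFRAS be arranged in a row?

Letter multiplicities in SASSAFRAS: A×3, F×1, R×1, S×4.
The number of distinct arrangements is 9!/(4!·3!) = 362880/144 = 2520.

2520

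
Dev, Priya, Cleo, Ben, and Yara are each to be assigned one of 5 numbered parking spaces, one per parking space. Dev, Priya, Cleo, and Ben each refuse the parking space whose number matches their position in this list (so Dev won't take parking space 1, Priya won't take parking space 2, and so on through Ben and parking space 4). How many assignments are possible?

Let Aᵢ (for 1 ≤ i ≤ 4) be the placements that put person i in their forbidden parking space. Any j of these fix j positions, leaving (5−j)! ways to fill the rest, and there are C(4,j) ways to pick which j.
By inclusion–exclusion, the number of valid placements is Σ_{j=0}^{4} (−1)^j C(4,j)·(5−j)!.
Computing: 120 − 96 + 36 − 8 + 1 = 53.

53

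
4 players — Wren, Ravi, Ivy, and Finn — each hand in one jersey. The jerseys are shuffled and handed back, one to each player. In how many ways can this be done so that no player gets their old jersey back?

Count assignments avoiding every fixed point. For any j of the 4 players fixed to their old jersey, the other 4−j can be arranged in (4−j)! ways.
By inclusion–exclusion this is Σ_{j=0}^{4} (−1)^j C(4,j)·(4−j)!.
Computing: 24 − 24 + 12 − 4 + 1 = 9.

9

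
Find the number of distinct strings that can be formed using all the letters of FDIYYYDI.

1680

FDIYYYDI has 8 letters with D appearing twice, I appearing twice, and Y appearing 3 times.
The number of distinct arrangements is 8!/(3!·2!·2!) = 40320/24 = 1680.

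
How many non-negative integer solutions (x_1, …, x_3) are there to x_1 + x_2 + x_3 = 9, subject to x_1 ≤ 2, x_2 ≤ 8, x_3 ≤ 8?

25

By stars and bars, unrestricted non-negative solutions to x_1+…+x_3 = 9 number C(9+2,2) = 55.
Subtract solutions that violate a single cap (substitute x_i' = x_i − (cap_i+1)): x_1 ≥ 3 gives C(8,2) = 28; x_2 ≥ 9 gives C(2,2) = 1; x_3 ≥ 9 gives C(2,2) = 1. Together 30.
No two caps can be exceeded simultaneously, so the pair terms are all 0.
By inclusion–exclusion the count is 55 − 30 + 0 = 25.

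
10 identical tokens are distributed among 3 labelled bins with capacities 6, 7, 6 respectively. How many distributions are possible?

40

Ignoring the caps, the number of non-negative solutions to x_1+…+x_3 = 10 is C(12,2) = 66.
Subtract solutions that violate a single cap (substitute x_i' = x_i − (cap_i+1)): x_1 ≥ 7 gives C(5,2) = 10; x_2 ≥ 8 gives C(4,2) = 6; x_3 ≥ 7 gives C(5,2) = 10. Together 26.
No two caps can be exceeded simultaneously, so the pair terms are all 0.
By inclusion–exclusion the count is 66 − 26 + 0 = 40.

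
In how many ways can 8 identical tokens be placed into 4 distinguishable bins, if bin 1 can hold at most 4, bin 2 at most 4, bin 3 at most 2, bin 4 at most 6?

67

Ignoring the caps, the number of non-negative solutions to x_1+…+x_4 = 8 is C(11,3) = 165.
Subtract solutions that violate a single cap (substitute x_i' = x_i − (cap_i+1)): x_1 ≥ 5 gives C(6,3) = 20; x_2 ≥ 5 gives C(6,3) = 20; x_3 ≥ 3 gives C(8,3) = 56; x_4 ≥ 7 gives C(4,3) = 4. Together 100.
Add back pairs where two caps are both exceeded: 0 + 1 + 0 + 1 + 0 + 0 = 2.
By inclusion–exclusion the count is 165 − 100 + 2 = 67.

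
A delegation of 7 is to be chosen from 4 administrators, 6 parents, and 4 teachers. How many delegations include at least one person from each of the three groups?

3184

Total 7-person selections from all 14: C(14,7) = 3432.
Selections missing a whole group: no administrators → C(10,7) = 120; no parents → C(8,7) = 8; no teachers → C(10,7) = 120.
Add back selections omitting two groups (i.e. drawn from a single group): C(4,7) + C(6,7) + C(4,7) = 0.
By inclusion–exclusion: 3432 − 248 + 0 = 3184.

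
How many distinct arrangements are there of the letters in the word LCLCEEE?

210

The 7 letters of LCLCEEE have repeats: C appearing twice, E appearing 3 times, and L appearing twice.
The number of distinct arrangements is 7!/(3!·2!·2!) = 5040/24 = 210.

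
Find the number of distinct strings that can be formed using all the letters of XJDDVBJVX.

22680

The 9 letters of XJDDVBJVX have repeats: D appearing twice, J appearing twice, V appearing twice, and X appearing twice.
The number of distinct arrangements is 9!/(2!·2!·2!·2!) = 362880/16 = 22680.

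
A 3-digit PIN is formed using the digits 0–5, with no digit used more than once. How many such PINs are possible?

120

With no repetition, fill the 3 digits in order: 6 choices, then 5, down to 4.
6 × 5 × 4 = 120.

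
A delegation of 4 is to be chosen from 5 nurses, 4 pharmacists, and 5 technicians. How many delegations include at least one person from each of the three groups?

550

Unrestricted: C(14,4) = 1001 ways to pick any 4 of the 14.
Subtract selections that omit an entire group: no nurses → C(9,4) = 126; no pharmacists → C(10,4) = 210; no technicians → C(9,4) = 126.
Add back selections omitting two groups (i.e. drawn from a single group): C(5,4) + C(4,4) + C(5,4) = 11.
By inclusion–exclusion: 1001 − 462 + 11 = 550.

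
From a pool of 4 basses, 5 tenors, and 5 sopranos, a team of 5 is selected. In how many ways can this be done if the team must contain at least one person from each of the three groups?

1500

Unrestricted: C(14,5) = 2002 ways to pick any 5 of the 14.
Selections missing a whole group: no basses → C(10,5) = 252; no tenors → C(9,5) = 126; no sopranos → C(9,5) = 126.
Add back selections omitting two groups (i.e. drawn from a single group): C(4,5) + C(5,5) + C(5,5) = 2.
By inclusion–exclusion: 2002 − 504 + 2 = 1500.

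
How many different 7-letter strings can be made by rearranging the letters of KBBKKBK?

35

The 7 letters of KBBKKBK have repeats: B appearing 3 times and K appearing 4 times.
So there are 7! / (4!·3!) = 35 distinguishable arrangements.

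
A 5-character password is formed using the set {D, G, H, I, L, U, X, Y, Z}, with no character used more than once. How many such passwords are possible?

With no repetition, fill the 5 characters in order: 9 choices, then 8, down to 5.
That product is 9 × 8 × 7 × 6 × 5 = 15120.

15120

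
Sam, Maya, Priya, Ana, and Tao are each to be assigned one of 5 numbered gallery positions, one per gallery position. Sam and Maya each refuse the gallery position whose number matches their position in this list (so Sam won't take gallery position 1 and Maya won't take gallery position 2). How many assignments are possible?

78

Let Aᵢ (for i ∈ {1, 2}) be the placements that put person i in their forbidden gallery position. Any j of these fix j positions, leaving (5−j)! ways to fill the rest, and there are C(2,j) ways to pick which j.
By inclusion–exclusion, the number of valid placements is Σ_{j=0}^{2} (−1)^j C(2,j)·(5−j)!.
Computing: 120 − 48 + 6 = 78.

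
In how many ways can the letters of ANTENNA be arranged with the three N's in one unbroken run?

Treat the 3 copies of N as a single block. The multiset to arrange is then {NNN, A, A, E, T}, 5 items in all.
That gives (5)!/(2!) = 60 arrangements.

60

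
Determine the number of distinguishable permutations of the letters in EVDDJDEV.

Letter multiplicities in EVDDJDEV: D×3, E×2, J×1, V×2.
The number of distinct arrangements is 8!/(3!·2!·2!) = 40320/24 = 1680.

1680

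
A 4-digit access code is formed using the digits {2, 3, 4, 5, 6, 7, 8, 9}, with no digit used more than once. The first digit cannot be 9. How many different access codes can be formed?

The first digit has 8−1 = 7 choices (anything except 9).
The remaining 3 digits are filled from the other 7 symbols without repetition: 7 × 6 × 5 = 210.
Total: 7 × 210 = 1470.

1470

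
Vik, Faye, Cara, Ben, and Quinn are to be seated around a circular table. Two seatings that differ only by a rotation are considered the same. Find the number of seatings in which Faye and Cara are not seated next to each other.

Without the restriction there are (4)! = 24 seatings.
Those with Faye next to Cara: fuse the pair into one unit and seat 4 units around a circle — 2·(3)! = 12.
Subtracting, 24 − 12 = 12.

12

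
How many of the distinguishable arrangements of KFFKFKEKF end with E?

70

With the last slot taken by E, it remains to arrange the other 8 letters (KFFKFKKF).
Those 8 letters have F appearing 4 times and K appearing 4 times, giving (8)!/(4!·4!) = 70.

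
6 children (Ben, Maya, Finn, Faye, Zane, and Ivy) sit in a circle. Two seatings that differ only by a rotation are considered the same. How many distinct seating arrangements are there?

Fix one person's seat to break rotational symmetry; the remaining 5 people can be arranged in (5)! = 120 ways.

120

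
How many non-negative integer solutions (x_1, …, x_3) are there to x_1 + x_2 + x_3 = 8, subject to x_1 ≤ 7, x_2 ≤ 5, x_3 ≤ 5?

32

By stars and bars, unrestricted non-negative solutions to x_1+…+x_3 = 8 number C(8+2,2) = 45.
Subtract solutions that violate a single cap (substitute x_i' = x_i − (cap_i+1)): x_1 ≥ 8 gives C(2,2) = 1; x_2 ≥ 6 gives C(4,2) = 6; x_3 ≥ 6 gives C(4,2) = 6. Together 13.
No two caps can be exceeded simultaneously, so the pair terms are all 0.
By inclusion–exclusion the count is 45 − 13 + 0 = 32.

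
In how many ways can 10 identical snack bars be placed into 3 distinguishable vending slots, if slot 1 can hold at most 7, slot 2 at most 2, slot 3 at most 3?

By stars and bars, unrestricted non-negative solutions to x_1+…+x_3 = 10 number C(10+2,2) = 66.
Subtract solutions that violate a single cap (substitute x_i' = x_i − (cap_i+1)): x_1 ≥ 8 gives C(4,2) = 6; x_2 ≥ 3 gives C(9,2) = 36; x_3 ≥ 4 gives C(8,2) = 28. Together 70.
Add back pairs where two caps are both exceeded: 0 + 0 + 10 = 10.
By inclusion–exclusion the count is 66 − 70 + 10 = 6.

6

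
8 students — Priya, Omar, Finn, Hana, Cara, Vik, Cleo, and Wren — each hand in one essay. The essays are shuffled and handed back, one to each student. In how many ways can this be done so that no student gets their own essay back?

This is the derangement count D_8: permutations of 8 items with no fixed point.
By inclusion–exclusion this is Σ_{j=0}^{8} (−1)^j C(8,j)·(8−j)!.
Computing: 40320 − 40320 + 20160 − 6720 + 1680 − 336 + 56 − 8 + 1 = 14833.

14833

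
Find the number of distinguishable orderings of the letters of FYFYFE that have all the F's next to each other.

Treat the 3 copies of F as a single block. The multiset to arrange is then {FFF, E, Y, Y}, 4 items in all.
That gives (4)!/(2!) = 12 arrangements.

12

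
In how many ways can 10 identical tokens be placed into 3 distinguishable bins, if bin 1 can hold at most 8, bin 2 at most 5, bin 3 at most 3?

Without the upper bounds there are C(12,2) = 66 ways to split 10 among 3 bins.
Subtract solutions that violate a single cap (substitute x_i' = x_i − (cap_i+1)): x_1 ≥ 9 gives C(3,2) = 3; x_2 ≥ 6 gives C(6,2) = 15; x_3 ≥ 4 gives C(8,2) = 28. Together 46.
Add back pairs where two caps are both exceeded: 0 + 0 + 1 = 1.
By inclusion–exclusion the count is 66 − 46 + 1 = 21.

21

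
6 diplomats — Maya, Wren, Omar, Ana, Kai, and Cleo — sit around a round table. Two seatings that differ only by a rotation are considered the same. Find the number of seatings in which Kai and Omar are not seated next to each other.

72

Without the restriction there are (5)! = 120 seatings.
Seatings with Kai beside Omar: treat them as a block with 2 internal orders, giving 2 × (4)! = 48.
Subtracting, 120 − 48 = 72.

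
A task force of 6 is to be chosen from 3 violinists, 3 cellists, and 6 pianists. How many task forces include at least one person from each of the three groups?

Total 6-person selections from all 12: C(12,6) = 924.
Selections missing a whole group: no violinists → C(9,6) = 84; no cellists → C(9,6) = 84; no pianists → C(6,6) = 1.
Add back selections omitting two groups (i.e. drawn from a single group): C(3,6) + C(3,6) + C(6,6) = 1.
By inclusion–exclusion: 924 − 169 + 1 = 756.

756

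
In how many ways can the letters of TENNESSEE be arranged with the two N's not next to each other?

Total arrangements of TENNESSEE: 9!/(4!·2!·2!) = 3780.
If the two N's are adjacent, glue them into one block, leaving 8 items to arrange: (8)!/(4!·2!) = 840 ways.
Subtracting, 3780 − 840 = 2940 arrangements keep the N's apart.

2940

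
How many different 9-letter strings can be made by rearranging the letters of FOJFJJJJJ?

252

The 9 letters of FOJFJJJJJ have repeats: F appearing twice and J appearing 6 times.
So there are 9! / (6!·2!) = 252 distinguishable arrangements.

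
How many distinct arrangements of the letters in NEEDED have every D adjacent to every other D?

20

Treat the 2 copies of D as a single block. The multiset to arrange is then {DD, E, E, E, N}, 5 items in all.
That gives (5)!/(3!) = 20 arrangements.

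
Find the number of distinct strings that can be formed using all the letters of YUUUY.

YUUUY has 5 letters with U appearing 3 times and Y appearing twice.
So there are 5! / (3!·2!) = 10 distinguishable arrangements.

10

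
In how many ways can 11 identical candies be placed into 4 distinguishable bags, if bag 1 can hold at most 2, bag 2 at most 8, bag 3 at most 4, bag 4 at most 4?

Ignoring the caps, the number of non-negative solutions to x_1+…+x_4 = 11 is C(14,3) = 364.
Subtract solutions that violate a single cap (substitute x_i' = x_i − (cap_i+1)): x_1 ≥ 3 gives C(11,3) = 165; x_2 ≥ 9 gives C(5,3) = 10; x_3 ≥ 5 gives C(9,3) = 84; x_4 ≥ 5 gives C(9,3) = 84. Together 343.
Add back pairs where two caps are both exceeded: 0 + 20 + 20 + 0 + 0 + 4 = 44.
By inclusion–exclusion the count is 364 − 343 + 44 = 65.

65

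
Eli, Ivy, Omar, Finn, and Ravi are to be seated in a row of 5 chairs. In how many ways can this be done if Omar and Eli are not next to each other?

Of the 5! = 120 arrangements, those with Omar and Eli adjacent number 2 × 4! = 48 (treat the pair as a block with 2 internal orders).
Complementary counting: 120 − 48 = 72.

72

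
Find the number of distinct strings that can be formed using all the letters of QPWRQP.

180

Letter multiplicities in QPWRQP: P×2, Q×2, R×1, W×1.
So there are 6! / (2!·2!) = 180 distinguishable arrangements.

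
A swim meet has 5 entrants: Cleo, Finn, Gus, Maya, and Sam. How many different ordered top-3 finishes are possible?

This is an ordered selection of 3 from 5: P(5,3).
That gives 5 × 4 × 3 = 60.

60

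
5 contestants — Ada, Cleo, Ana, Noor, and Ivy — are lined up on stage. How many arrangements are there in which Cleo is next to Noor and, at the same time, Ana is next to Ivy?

Treat {Cleo,Noor} as one block (2 orders) and {Ana,Ivy} as another (2 orders).
That leaves 3 units to arrange: 2 × 2 × 3! = 4 × 6 = 24.

24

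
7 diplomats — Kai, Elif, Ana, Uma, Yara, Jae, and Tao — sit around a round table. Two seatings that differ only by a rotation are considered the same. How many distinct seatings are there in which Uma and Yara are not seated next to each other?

480

All circular seatings of 7 people number (6)! = 720.
Those with Uma next to Yara: fuse the pair into one unit and seat 6 units around a circle — 2·(5)! = 240.
Subtracting, 720 − 240 = 480.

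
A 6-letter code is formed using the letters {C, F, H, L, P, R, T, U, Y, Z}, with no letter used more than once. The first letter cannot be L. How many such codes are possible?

The first letter has 10−1 = 9 choices (anything except L).
The remaining 5 letters are filled from the other 9 symbols without repetition: 9 × 8 × 7 × 6 × 5 = 15120.
Total: 9 × 15120 = 136080.

136080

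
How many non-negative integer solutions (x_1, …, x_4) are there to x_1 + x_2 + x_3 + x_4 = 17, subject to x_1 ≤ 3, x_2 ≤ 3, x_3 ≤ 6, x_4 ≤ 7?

Without the upper bounds there are C(20,3) = 1140 ways to split 17 among 4 variables.
Subtract solutions that violate a single cap (substitute x_i' = x_i − (cap_i+1)): x_1 ≥ 4 gives C(16,3) = 560; x_2 ≥ 4 gives C(16,3) = 560; x_3 ≥ 7 gives C(13,3) = 286; x_4 ≥ 8 gives C(12,3) = 220. Together 1626.
Add back pairs where two caps are both exceeded: 220 + 84 + 56 + 84 + 56 + 10 = 510.
Subtract triples: 10 + 4 + 0 + 0 = 14.
By inclusion–exclusion the count is 1140 − 1626 + 510 − 14 = 10.

10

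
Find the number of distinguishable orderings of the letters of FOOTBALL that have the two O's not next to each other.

7560

Total arrangements of FOOTBALL: 8!/(2!·2!) = 10080.
If the two O's are adjacent, glue them into one block, leaving 7 items to arrange: (7)!/(2!) = 2520 ways.
Subtracting, 10080 − 2520 = 7560 arrangements keep the O's apart.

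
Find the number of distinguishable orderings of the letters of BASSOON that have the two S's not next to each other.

900

There are 7!/(2!·2!) = 1260 arrangements of BASSOON in total.
If the two S's are adjacent, glue them into one block, leaving 6 items to arrange: (6)!/(2!) = 360 ways.
Hence 1260 − 360 = 900.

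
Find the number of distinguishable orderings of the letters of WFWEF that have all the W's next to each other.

Treat the 2 copies of W as a single block. The multiset to arrange is then {WW, E, F, F}, 4 items in all.
That gives (4)!/(2!) = 12 arrangements.

12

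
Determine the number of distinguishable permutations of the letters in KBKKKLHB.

Letter multiplicities in KBKKKLHB: B×2, H×1, K×4, L×1.
So there are 8! / (4!·2!) = 840 distinguishable arrangements.

840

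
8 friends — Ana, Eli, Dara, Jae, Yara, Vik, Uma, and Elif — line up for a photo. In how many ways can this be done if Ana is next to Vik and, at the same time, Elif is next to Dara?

2880

Treat {Ana,Vik} as one block (2 orders) and {Elif,Dara} as another (2 orders).
That leaves 6 units to arrange: 2 × 2 × 6! = 4 × 720 = 2880.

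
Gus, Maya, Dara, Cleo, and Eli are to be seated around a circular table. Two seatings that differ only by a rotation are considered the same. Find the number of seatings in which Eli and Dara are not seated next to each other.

Without the restriction there are (4)! = 24 seatings.
Those with Eli next to Dara: fuse the pair into one unit and seat 4 units around a circle — 2·(3)! = 12.
Subtracting, 24 − 12 = 12.

12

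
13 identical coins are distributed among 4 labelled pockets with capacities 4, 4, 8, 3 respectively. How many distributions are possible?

66

By stars and bars, unrestricted non-negative solutions to x_1+…+x_4 = 13 number C(13+3,3) = 560.
Subtract solutions that violate a single cap (substitute x_i' = x_i − (cap_i+1)): x_1 ≥ 5 gives C(11,3) = 165; x_2 ≥ 5 gives C(11,3) = 165; x_3 ≥ 9 gives C(7,3) = 35; x_4 ≥ 4 gives C(12,3) = 220. Together 585.
Add back pairs where two caps are both exceeded: 20 + 0 + 35 + 0 + 35 + 1 = 91.
By inclusion–exclusion the count is 560 − 585 + 91 = 66.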